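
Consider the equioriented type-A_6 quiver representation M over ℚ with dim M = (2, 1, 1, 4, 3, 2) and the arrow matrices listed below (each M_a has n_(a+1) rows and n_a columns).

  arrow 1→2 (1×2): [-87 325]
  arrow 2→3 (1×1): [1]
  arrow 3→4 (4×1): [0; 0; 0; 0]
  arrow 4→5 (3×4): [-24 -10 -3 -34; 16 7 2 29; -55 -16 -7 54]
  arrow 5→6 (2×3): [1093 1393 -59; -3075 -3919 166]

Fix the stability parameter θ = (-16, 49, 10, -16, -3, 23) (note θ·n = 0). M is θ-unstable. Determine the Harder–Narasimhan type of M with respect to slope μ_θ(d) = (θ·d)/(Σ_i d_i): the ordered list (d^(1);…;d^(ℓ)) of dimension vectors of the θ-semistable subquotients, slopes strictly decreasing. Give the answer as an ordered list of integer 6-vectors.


Barcode: M ≅ I[1,1], I[1,3], I[4,4], I[4,5], I[4,6]^2. HN layers by μ_θ (4 steps, strictly decreasing):
  μ^(1)=59/2; μ^(2)=23; μ^(3)=-3; μ^(4)=-16

((0, 1, 1, 0, 0, 0); (0, 0, 0, 0, 0, 2); (0, 0, 0, 0, 3, 0); (2, 0, 0, 4, 0, 0))


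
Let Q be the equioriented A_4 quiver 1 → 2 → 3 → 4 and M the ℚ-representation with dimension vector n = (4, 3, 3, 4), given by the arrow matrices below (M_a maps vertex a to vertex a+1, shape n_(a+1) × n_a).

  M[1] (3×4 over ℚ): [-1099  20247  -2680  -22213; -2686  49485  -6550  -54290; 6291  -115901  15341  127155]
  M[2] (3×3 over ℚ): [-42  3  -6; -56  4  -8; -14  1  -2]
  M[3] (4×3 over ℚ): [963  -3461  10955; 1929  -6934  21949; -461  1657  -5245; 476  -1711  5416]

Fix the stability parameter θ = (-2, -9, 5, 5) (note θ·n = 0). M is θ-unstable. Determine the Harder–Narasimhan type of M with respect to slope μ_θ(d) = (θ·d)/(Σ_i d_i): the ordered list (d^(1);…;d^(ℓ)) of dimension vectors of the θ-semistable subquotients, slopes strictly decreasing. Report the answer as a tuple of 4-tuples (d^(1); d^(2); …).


Barcode: M ≅ I[1,1], I[1,2]^2, I[1,3], I[3,4]^2, I[4,4]^2. HN layers by μ_θ (3 steps, strictly decreasing):
  μ^(1)=5; μ^(2)=-2; μ^(3)=-11/2

((0, 0, 3, 4); (1, 0, 0, 0); (3, 3, 0, 0))


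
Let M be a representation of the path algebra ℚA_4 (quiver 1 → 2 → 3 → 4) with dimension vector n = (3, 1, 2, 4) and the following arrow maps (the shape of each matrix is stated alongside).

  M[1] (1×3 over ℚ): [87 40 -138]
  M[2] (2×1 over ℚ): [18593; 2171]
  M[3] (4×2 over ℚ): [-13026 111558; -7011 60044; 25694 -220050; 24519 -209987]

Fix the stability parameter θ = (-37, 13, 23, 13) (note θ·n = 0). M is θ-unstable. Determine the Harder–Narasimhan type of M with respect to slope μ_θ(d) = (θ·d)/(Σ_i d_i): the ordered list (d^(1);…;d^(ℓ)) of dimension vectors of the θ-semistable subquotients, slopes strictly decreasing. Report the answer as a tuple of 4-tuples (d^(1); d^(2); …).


Via rank(M_{q-1}∘⋯∘M_p): M ≅ I[1,1]^2, I[1,4], I[3,4], I[4,4]^2.
μ_θ-semistable layers: μ^(1)=18; μ^(2)=13; μ^(3)=-37

((0, 0, 2, 2); (0, 1, 0, 2); (3, 0, 0, 0))


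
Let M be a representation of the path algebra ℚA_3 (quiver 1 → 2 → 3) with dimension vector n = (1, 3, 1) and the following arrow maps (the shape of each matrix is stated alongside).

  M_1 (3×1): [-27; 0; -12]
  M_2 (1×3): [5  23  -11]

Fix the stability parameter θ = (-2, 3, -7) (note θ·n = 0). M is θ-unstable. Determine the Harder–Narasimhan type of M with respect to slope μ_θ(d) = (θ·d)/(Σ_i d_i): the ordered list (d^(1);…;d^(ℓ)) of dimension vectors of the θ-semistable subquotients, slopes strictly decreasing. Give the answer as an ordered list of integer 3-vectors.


Barcode: M ≅ I[1,3], I[2,2]^2. HN layers by μ_θ (2 steps, strictly decreasing):
  μ^(1)=3; μ^(2)=-2

((0, 2, 0); (1, 1, 1))


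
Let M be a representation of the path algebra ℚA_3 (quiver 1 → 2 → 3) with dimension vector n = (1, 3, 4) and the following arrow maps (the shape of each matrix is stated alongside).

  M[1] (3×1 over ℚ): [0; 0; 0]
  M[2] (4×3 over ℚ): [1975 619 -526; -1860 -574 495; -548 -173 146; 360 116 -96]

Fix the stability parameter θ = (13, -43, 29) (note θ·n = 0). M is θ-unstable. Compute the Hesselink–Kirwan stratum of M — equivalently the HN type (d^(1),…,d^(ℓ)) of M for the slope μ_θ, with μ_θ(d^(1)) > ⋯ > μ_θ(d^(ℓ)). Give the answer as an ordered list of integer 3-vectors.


Via rank(M_{q-1}∘⋯∘M_p): M ≅ I[1,1], I[2,3]^3, I[3,3].
μ_θ-semistable layers: μ^(1)=29; μ^(2)=13; μ^(3)=-43

((0, 0, 4); (1, 0, 0); (0, 3, 0))


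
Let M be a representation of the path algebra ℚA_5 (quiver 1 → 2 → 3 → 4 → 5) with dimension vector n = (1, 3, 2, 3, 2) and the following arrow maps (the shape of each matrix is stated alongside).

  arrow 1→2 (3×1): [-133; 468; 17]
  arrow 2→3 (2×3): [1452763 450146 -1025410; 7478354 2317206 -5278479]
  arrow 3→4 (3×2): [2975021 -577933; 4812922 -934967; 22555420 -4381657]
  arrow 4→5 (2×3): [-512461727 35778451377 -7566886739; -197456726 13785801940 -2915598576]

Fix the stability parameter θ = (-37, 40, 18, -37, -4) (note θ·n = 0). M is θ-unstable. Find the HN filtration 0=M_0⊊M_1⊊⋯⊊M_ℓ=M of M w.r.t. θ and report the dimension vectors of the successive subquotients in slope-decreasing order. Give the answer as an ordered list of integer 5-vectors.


Barcode: M ≅ I[1,5], I[2,2], I[2,4], I[4,5]. HN layers by μ_θ (5 steps, strictly decreasing):
  μ^(1)=40; μ^(2)=7; μ^(3)=17/4; μ^(4)=-4; μ^(5)=-37

((0, 1, 0, 0, 0); (0, 1, 1, 1, 0); (0, 1, 1, 1, 1); (0, 0, 0, 0, 1); (1, 0, 0, 1, 0))


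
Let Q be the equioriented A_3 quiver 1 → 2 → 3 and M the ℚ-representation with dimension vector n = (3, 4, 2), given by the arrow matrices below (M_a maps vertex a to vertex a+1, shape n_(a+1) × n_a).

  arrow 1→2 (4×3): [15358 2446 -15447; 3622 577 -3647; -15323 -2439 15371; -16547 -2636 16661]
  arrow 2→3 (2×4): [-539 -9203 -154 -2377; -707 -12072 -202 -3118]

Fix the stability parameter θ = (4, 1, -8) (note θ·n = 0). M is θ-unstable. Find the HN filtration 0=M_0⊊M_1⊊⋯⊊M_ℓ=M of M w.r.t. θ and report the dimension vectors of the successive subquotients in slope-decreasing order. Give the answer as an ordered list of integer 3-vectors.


Via rank(M_{q-1}∘⋯∘M_p): M ≅ I[1,2], I[1,3]^2, I[2,2].
μ_θ-semistable layers: μ^(1)=5/2; μ^(2)=1; μ^(3)=-1

((1, 1, 0); (0, 1, 0); (2, 2, 2))


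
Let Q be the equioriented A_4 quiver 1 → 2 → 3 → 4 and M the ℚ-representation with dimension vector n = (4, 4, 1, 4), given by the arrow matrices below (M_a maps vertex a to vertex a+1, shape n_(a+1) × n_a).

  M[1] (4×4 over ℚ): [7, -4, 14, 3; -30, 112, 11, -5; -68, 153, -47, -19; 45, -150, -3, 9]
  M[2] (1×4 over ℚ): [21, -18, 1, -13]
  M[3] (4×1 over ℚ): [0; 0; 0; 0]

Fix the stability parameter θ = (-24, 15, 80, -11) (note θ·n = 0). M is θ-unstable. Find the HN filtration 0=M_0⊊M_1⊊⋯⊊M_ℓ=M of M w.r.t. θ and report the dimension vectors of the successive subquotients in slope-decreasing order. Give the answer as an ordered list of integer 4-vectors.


Interval decomposition of M: I[1,2]^3, I[1,3], I[4,4]^4.
HN type (ℓ=4): μ^(1)=80; μ^(2)=15; μ^(3)=-11; μ^(4)=-24

((0, 0, 1, 0); (0, 4, 0, 0); (0, 0, 0, 4); (4, 0, 0, 0))


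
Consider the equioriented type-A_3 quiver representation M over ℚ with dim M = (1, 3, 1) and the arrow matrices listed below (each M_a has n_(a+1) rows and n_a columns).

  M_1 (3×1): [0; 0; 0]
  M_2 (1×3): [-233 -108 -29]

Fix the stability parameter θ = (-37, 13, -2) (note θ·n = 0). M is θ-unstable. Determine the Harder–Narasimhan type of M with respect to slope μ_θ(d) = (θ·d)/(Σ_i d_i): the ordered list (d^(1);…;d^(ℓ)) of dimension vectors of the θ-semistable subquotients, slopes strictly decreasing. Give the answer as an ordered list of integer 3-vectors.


Interval decomposition of M: I[1,1], I[2,2]^2, I[2,3].
HN type (ℓ=3): μ^(1)=13; μ^(2)=11/2; μ^(3)=-37

((0, 2, 0); (0, 1, 1); (1, 0, 0))


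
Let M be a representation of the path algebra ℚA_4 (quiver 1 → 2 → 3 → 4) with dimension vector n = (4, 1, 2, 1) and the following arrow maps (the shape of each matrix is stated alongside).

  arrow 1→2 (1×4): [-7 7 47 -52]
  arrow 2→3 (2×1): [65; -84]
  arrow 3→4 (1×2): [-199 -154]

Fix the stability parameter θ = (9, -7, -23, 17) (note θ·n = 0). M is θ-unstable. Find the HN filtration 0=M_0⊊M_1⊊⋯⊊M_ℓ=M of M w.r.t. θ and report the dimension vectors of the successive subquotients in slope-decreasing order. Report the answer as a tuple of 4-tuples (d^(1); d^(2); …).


Interval decomposition of M: I[1,1]^3, I[1,4], I[3,3].
HN type (ℓ=4): μ^(1)=17; μ^(2)=9; μ^(3)=-7; μ^(4)=-23

((0, 0, 0, 1); (3, 0, 0, 0); (1, 1, 1, 0); (0, 0, 1, 0))


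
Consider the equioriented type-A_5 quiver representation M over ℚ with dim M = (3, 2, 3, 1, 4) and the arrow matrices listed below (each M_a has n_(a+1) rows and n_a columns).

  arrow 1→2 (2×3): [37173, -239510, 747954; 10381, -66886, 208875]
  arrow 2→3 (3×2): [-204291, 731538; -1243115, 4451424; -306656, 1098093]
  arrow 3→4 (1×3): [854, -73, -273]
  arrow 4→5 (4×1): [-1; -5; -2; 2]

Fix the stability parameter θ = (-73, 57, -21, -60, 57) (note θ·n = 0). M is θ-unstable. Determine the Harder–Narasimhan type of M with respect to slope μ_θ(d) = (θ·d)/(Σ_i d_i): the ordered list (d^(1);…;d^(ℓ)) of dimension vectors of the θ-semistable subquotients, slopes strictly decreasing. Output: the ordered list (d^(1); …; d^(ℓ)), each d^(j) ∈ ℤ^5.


Interval decomposition of M: I[1,1], I[1,3], I[1,5], I[3,3], I[5,5]^3.
HN type (ℓ=5): μ^(1)=57; μ^(2)=18; μ^(3)=-8; μ^(4)=-21; μ^(5)=-73

((0, 0, 0, 0, 4); (0, 1, 1, 0, 0); (0, 1, 1, 1, 0); (0, 0, 1, 0, 0); (3, 0, 0, 0, 0))


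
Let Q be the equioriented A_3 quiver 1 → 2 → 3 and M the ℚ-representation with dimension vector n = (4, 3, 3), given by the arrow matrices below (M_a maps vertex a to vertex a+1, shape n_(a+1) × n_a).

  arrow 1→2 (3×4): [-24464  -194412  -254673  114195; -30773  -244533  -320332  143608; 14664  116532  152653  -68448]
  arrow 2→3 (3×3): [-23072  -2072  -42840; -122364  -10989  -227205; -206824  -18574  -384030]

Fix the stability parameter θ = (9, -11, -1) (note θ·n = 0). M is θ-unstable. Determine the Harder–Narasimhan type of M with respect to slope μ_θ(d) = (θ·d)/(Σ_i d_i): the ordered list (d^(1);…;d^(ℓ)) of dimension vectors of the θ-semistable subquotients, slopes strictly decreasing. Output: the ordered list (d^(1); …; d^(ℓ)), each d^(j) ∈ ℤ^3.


Interval decomposition of M: I[1,1], I[1,2]^2, I[1,3], I[3,3]^2.
HN type (ℓ=2): μ^(1)=9; μ^(2)=-1

((1, 0, 0); (3, 3, 3))


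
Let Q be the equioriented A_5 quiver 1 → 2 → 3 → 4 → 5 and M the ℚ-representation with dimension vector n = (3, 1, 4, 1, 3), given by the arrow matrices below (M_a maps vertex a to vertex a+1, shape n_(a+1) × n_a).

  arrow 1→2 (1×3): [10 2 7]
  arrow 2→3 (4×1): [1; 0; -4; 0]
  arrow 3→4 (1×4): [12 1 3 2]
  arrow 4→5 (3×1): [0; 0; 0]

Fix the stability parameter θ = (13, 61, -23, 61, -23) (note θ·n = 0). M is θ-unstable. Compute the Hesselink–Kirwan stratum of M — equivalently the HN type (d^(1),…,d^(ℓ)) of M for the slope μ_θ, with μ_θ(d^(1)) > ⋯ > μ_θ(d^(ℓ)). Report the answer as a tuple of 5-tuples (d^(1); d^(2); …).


Via rank(M_{q-1}∘⋯∘M_p): M ≅ I[1,1]^2, I[1,3], I[3,3]^2, I[3,4], I[5,5]^3.
μ_θ-semistable layers: μ^(1)=61; μ^(2)=19; μ^(3)=13; μ^(4)=-23

((0, 0, 0, 1, 0); (0, 1, 1, 0, 0); (3, 0, 0, 0, 0); (0, 0, 3, 0, 3))


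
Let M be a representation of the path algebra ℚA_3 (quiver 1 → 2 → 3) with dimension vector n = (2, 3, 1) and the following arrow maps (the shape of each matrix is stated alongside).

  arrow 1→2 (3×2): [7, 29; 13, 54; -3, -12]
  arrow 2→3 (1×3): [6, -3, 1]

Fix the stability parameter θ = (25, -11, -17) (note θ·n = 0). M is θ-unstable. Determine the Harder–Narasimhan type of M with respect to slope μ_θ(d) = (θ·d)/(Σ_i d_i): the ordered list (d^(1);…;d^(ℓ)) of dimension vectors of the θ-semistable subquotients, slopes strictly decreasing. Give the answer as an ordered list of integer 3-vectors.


Barcode: M ≅ I[1,2]^2, I[2,3]. HN layers by μ_θ (2 steps, strictly decreasing):
  μ^(1)=7; μ^(2)=-14

((2, 2, 0); (0, 1, 1))


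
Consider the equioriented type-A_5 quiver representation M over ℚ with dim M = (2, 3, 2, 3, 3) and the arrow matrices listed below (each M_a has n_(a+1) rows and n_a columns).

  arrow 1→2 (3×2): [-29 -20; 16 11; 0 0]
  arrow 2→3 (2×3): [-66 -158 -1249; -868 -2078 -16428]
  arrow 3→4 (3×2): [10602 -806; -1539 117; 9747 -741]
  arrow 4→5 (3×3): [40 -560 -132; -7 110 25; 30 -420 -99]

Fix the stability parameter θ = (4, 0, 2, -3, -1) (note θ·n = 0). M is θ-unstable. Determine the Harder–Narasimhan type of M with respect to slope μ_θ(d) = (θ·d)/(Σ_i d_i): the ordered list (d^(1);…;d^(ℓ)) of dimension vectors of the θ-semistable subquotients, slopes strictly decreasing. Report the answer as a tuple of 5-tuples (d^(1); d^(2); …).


Via rank(M_{q-1}∘⋯∘M_p): M ≅ I[1,3], I[1,5], I[2,2], I[4,4], I[4,5], I[5,5].
μ_θ-semistable layers: μ^(1)=2; μ^(2)=2/5; μ^(3)=0; μ^(4)=-1; μ^(5)=-3

((1, 1, 1, 0, 0); (1, 1, 1, 1, 1); (0, 1, 0, 0, 0); (0, 0, 0, 0, 2); (0, 0, 0, 2, 0))


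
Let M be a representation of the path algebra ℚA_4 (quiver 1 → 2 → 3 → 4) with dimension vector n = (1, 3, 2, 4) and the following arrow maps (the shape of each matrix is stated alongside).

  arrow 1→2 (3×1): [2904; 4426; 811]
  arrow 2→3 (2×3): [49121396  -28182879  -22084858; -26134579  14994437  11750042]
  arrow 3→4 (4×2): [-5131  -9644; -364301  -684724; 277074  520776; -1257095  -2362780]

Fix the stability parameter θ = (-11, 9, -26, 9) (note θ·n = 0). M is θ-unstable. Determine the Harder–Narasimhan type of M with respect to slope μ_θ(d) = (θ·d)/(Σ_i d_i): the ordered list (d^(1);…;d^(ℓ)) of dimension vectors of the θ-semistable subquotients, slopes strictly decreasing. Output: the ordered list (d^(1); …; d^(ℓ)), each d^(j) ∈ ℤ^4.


Barcode: M ≅ I[1,4], I[2,2], I[2,3], I[4,4]^3. HN layers by μ_θ (3 steps, strictly decreasing):
  μ^(1)=9; μ^(2)=-17/2; μ^(3)=-11

((0, 1, 0, 4); (0, 2, 2, 0); (1, 0, 0, 0))


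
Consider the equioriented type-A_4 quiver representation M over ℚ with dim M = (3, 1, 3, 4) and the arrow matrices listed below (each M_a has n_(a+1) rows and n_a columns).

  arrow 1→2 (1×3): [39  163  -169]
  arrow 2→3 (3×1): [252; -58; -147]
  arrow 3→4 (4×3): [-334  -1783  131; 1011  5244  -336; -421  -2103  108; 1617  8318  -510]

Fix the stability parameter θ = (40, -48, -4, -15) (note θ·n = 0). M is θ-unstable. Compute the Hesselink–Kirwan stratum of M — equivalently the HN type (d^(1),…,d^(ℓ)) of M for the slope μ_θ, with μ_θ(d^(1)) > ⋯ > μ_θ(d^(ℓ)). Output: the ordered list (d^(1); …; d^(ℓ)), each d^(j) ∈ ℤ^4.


Interval decomposition of M: I[1,1]^2, I[1,4], I[3,4]^2, I[4,4].
HN type (ℓ=4): μ^(1)=40; μ^(2)=-27/4; μ^(3)=-19/2; μ^(4)=-15

((2, 0, 0, 0); (1, 1, 1, 1); (0, 0, 2, 2); (0, 0, 0, 1))


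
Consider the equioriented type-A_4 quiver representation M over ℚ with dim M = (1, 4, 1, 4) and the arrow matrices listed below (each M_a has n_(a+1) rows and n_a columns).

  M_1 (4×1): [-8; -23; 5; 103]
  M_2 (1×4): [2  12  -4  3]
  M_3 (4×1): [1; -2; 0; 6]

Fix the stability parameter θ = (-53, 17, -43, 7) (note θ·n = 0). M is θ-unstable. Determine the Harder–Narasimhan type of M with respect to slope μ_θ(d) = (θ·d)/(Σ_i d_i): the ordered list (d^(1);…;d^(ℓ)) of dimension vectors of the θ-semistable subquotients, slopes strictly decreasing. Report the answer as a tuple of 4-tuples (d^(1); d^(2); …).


Barcode: M ≅ I[1,4], I[2,2]^3, I[4,4]^3. HN layers by μ_θ (4 steps, strictly decreasing):
  μ^(1)=17; μ^(2)=7; μ^(3)=-13; μ^(4)=-53

((0, 3, 0, 0); (0, 0, 0, 4); (0, 1, 1, 0); (1, 0, 0, 0))


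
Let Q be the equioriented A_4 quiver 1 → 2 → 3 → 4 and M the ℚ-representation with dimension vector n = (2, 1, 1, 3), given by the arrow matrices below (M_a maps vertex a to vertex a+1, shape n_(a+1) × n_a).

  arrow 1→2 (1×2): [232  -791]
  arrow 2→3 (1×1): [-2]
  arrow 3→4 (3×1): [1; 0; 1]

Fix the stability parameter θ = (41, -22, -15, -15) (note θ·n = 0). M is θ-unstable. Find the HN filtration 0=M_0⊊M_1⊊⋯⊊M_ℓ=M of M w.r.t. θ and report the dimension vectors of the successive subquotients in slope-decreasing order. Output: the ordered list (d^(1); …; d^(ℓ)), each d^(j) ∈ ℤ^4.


Via rank(M_{q-1}∘⋯∘M_p): M ≅ I[1,1], I[1,4], I[4,4]^2.
μ_θ-semistable layers: μ^(1)=41; μ^(2)=-11/4; μ^(3)=-15

((1, 0, 0, 0); (1, 1, 1, 1); (0, 0, 0, 2))


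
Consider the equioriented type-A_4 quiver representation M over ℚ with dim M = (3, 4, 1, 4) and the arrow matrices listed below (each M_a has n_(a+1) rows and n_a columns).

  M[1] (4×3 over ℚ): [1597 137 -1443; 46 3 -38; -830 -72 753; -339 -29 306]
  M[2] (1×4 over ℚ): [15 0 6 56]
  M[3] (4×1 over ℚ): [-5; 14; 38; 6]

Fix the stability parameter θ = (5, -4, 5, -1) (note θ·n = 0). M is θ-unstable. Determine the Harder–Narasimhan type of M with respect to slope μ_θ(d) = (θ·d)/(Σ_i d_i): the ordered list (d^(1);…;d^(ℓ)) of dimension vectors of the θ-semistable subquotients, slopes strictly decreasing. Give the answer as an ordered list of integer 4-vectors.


Interval decomposition of M: I[1,2]^2, I[1,4], I[2,2], I[4,4]^3.
HN type (ℓ=4): μ^(1)=2; μ^(2)=1/2; μ^(3)=-1; μ^(4)=-4

((0, 0, 1, 1); (3, 3, 0, 0); (0, 0, 0, 3); (0, 1, 0, 0))


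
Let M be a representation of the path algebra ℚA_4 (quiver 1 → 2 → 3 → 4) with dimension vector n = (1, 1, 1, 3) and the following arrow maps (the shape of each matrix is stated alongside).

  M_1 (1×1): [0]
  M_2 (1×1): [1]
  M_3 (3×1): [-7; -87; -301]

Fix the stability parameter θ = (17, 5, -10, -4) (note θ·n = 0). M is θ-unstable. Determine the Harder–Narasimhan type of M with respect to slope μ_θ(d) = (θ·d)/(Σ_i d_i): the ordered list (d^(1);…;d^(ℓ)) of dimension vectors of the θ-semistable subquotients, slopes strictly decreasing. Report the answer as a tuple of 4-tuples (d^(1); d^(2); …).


Interval decomposition of M: I[1,1], I[2,4], I[4,4]^2.
HN type (ℓ=3): μ^(1)=17; μ^(2)=-3; μ^(3)=-4

((1, 0, 0, 0); (0, 1, 1, 1); (0, 0, 0, 2))


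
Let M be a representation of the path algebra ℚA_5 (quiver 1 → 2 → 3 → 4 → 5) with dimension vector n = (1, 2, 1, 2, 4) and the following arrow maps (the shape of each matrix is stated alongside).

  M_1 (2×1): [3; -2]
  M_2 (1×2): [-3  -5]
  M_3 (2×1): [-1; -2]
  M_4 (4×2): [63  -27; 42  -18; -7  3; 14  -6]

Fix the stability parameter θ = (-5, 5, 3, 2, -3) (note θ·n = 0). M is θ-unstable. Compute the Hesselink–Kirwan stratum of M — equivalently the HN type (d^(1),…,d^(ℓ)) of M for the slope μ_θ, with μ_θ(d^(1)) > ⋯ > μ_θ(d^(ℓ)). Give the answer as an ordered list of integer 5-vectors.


Barcode: M ≅ I[1,5], I[2,2], I[4,4], I[5,5]^3. HN layers by μ_θ (5 steps, strictly decreasing):
  μ^(1)=5; μ^(2)=2; μ^(3)=7/4; μ^(4)=-3; μ^(5)=-5

((0, 1, 0, 0, 0); (0, 0, 0, 1, 0); (0, 1, 1, 1, 1); (0, 0, 0, 0, 3); (1, 0, 0, 0, 0))


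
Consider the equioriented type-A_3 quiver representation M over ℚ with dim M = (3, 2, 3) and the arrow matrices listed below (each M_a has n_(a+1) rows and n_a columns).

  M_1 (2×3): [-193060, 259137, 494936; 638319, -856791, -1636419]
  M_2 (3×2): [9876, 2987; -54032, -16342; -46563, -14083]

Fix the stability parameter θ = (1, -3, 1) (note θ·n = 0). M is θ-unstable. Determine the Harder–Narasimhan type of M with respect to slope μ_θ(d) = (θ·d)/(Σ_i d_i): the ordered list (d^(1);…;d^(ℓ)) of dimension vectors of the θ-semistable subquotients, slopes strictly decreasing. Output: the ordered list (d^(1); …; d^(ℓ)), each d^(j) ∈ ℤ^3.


Via rank(M_{q-1}∘⋯∘M_p): M ≅ I[1,1], I[1,3]^2, I[3,3].
μ_θ-semistable layers: μ^(1)=1; μ^(2)=-1

((1, 0, 3); (2, 2, 0))


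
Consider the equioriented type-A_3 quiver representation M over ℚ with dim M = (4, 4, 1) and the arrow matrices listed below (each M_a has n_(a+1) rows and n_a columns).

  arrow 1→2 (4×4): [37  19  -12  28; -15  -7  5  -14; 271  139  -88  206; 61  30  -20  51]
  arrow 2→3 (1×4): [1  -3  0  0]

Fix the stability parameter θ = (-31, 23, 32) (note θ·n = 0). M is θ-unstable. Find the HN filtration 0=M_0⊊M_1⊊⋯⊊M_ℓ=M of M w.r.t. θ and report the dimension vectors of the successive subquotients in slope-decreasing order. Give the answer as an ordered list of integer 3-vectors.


Via rank(M_{q-1}∘⋯∘M_p): M ≅ I[1,1], I[1,2]^2, I[1,3], I[2,2].
μ_θ-semistable layers: μ^(1)=32; μ^(2)=23; μ^(3)=-31

((0, 0, 1); (0, 4, 0); (4, 0, 0))


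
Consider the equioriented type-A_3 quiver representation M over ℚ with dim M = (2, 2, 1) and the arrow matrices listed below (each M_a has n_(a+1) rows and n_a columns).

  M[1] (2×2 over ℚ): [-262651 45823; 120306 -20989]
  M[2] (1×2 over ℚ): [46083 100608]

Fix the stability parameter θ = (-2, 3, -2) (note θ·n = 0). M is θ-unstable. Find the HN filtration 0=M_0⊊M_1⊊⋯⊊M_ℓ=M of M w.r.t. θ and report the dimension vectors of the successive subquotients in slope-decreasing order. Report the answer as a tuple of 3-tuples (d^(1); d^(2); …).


Barcode: M ≅ I[1,2], I[1,3]. HN layers by μ_θ (3 steps, strictly decreasing):
  μ^(1)=3; μ^(2)=1/2; μ^(3)=-2

((0, 1, 0); (0, 1, 1); (2, 0, 0))


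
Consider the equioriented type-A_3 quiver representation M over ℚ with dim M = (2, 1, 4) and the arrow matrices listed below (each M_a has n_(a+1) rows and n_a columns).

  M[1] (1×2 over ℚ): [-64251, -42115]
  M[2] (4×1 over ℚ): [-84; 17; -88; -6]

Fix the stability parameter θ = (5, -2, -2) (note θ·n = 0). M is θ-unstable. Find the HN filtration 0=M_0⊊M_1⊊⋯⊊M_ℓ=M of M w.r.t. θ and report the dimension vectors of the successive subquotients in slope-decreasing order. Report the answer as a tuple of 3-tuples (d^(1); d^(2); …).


Interval decomposition of M: I[1,1], I[1,3], I[3,3]^3.
HN type (ℓ=3): μ^(1)=5; μ^(2)=1/3; μ^(3)=-2

((1, 0, 0); (1, 1, 1); (0, 0, 3))


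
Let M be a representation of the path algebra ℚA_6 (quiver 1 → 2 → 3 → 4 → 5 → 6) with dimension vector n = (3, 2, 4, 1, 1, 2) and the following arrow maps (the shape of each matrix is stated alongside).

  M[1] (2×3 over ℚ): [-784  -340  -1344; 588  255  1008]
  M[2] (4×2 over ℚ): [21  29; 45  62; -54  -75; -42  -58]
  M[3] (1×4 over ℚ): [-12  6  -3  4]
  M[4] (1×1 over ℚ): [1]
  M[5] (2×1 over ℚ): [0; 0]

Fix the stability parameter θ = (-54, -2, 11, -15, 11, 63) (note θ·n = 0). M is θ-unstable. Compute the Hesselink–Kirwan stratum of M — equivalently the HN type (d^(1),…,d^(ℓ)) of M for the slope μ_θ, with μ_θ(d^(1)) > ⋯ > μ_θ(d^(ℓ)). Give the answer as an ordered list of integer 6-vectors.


Via rank(M_{q-1}∘⋯∘M_p): M ≅ I[1,1]^2, I[1,5], I[2,3], I[3,3]^2, I[6,6]^2.
μ_θ-semistable layers: μ^(1)=63; μ^(2)=11; μ^(3)=-2; μ^(4)=-54

((0, 0, 0, 0, 0, 2); (0, 0, 3, 0, 1, 0); (0, 2, 1, 1, 0, 0); (3, 0, 0, 0, 0, 0))


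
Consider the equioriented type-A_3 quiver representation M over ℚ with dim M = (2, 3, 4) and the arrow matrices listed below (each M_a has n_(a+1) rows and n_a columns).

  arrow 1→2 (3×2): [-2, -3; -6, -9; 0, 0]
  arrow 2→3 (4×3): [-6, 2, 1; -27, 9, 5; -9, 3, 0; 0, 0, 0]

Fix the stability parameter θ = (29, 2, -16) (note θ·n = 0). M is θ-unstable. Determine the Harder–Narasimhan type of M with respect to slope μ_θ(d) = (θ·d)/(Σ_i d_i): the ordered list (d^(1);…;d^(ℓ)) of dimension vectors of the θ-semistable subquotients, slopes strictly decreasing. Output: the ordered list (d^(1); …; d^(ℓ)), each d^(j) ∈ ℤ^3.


Barcode: M ≅ I[1,1], I[1,2], I[2,3]^2, I[3,3]^2. HN layers by μ_θ (4 steps, strictly decreasing):
  μ^(1)=29; μ^(2)=31/2; μ^(3)=-7; μ^(4)=-16

((1, 0, 0); (1, 1, 0); (0, 2, 2); (0, 0, 2))


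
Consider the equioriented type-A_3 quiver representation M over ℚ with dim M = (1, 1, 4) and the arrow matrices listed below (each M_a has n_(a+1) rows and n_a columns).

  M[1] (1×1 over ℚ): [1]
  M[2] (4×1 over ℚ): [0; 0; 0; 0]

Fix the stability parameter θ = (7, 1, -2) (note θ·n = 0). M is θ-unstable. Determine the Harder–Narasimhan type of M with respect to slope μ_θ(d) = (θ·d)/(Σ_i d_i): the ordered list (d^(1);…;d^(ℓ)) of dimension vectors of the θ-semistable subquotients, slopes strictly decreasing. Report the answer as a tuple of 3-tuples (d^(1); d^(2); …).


Interval decomposition of M: I[1,2], I[3,3]^4.
HN type (ℓ=2): μ^(1)=4; μ^(2)=-2

((1, 1, 0); (0, 0, 4))


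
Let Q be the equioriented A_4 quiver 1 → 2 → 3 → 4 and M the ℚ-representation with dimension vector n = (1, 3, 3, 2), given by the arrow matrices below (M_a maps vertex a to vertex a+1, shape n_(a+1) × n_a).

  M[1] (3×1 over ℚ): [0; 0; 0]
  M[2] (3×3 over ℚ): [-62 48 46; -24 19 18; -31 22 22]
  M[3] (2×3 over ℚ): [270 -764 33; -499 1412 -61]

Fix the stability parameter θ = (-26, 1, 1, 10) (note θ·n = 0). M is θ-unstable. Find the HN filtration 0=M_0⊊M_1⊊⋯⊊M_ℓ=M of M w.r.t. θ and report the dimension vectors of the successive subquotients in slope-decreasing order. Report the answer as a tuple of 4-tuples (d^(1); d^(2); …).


Via rank(M_{q-1}∘⋯∘M_p): M ≅ I[1,1], I[2,3], I[2,4]^2.
μ_θ-semistable layers: μ^(1)=10; μ^(2)=1; μ^(3)=-26

((0, 0, 0, 2); (0, 3, 3, 0); (1, 0, 0, 0))


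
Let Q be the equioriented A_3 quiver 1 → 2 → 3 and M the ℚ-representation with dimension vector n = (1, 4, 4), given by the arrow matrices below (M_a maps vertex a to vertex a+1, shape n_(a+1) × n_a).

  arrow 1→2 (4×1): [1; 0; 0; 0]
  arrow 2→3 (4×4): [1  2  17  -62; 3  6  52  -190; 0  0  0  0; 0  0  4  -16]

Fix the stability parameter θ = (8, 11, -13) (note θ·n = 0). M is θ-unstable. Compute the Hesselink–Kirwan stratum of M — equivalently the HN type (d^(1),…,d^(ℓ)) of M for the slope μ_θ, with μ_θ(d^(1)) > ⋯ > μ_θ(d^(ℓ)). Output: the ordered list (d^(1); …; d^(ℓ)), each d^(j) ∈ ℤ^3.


Interval decomposition of M: I[1,3], I[2,2]^2, I[2,3], I[3,3]^2.
HN type (ℓ=4): μ^(1)=11; μ^(2)=2; μ^(3)=-1; μ^(4)=-13

((0, 2, 0); (1, 1, 1); (0, 1, 1); (0, 0, 2))


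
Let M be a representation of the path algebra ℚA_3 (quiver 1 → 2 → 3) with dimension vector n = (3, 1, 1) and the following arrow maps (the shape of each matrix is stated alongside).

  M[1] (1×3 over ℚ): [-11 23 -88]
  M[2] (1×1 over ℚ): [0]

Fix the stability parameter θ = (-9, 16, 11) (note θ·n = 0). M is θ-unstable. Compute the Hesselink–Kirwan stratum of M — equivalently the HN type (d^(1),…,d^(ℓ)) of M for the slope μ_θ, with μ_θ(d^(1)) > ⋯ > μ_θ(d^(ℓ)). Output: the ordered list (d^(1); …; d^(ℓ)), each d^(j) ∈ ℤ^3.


Via rank(M_{q-1}∘⋯∘M_p): M ≅ I[1,1]^2, I[1,2], I[3,3].
μ_θ-semistable layers: μ^(1)=16; μ^(2)=11; μ^(3)=-9

((0, 1, 0); (0, 0, 1); (3, 0, 0))


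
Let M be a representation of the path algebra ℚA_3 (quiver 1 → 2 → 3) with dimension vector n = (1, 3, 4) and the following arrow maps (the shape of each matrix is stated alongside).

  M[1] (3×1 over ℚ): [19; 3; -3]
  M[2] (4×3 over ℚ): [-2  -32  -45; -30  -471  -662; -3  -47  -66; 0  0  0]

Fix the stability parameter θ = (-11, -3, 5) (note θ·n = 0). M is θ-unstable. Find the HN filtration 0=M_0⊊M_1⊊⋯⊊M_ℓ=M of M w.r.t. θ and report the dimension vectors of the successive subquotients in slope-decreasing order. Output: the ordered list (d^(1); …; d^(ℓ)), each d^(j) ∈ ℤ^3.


Interval decomposition of M: I[1,3], I[2,3]^2, I[3,3].
HN type (ℓ=3): μ^(1)=5; μ^(2)=-3; μ^(3)=-11

((0, 0, 4); (0, 3, 0); (1, 0, 0))


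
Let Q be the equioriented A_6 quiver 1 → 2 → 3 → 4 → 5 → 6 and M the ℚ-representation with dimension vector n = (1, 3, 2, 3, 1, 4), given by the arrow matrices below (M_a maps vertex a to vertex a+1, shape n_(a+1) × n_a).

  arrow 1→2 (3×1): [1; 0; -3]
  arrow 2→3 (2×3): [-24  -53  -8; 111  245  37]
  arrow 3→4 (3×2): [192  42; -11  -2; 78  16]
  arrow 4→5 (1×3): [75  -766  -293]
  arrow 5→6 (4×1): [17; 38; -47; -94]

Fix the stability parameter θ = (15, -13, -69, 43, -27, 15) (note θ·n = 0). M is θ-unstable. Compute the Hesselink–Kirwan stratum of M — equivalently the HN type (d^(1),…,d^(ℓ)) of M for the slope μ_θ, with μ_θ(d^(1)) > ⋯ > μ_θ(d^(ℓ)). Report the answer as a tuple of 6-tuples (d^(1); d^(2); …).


Barcode: M ≅ I[1,2], I[2,4], I[2,6], I[4,4], I[6,6]^3. HN layers by μ_θ (5 steps, strictly decreasing):
  μ^(1)=43; μ^(2)=15; μ^(3)=8; μ^(4)=1; μ^(5)=-41

((0, 0, 0, 2, 0, 0); (0, 0, 0, 0, 0, 4); (0, 0, 0, 1, 1, 0); (1, 1, 0, 0, 0, 0); (0, 2, 2, 0, 0, 0))


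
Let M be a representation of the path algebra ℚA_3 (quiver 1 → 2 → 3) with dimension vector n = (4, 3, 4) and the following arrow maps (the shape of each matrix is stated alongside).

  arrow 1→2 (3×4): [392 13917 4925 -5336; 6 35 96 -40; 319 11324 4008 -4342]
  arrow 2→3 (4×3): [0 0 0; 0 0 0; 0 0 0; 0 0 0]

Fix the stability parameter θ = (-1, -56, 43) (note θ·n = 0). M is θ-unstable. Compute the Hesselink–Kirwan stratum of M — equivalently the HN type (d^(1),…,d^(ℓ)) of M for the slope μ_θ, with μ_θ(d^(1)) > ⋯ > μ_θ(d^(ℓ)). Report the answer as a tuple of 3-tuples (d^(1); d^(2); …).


Interval decomposition of M: I[1,1], I[1,2]^3, I[3,3]^4.
HN type (ℓ=3): μ^(1)=43; μ^(2)=-1; μ^(3)=-57/2

((0, 0, 4); (1, 0, 0); (3, 3, 0))


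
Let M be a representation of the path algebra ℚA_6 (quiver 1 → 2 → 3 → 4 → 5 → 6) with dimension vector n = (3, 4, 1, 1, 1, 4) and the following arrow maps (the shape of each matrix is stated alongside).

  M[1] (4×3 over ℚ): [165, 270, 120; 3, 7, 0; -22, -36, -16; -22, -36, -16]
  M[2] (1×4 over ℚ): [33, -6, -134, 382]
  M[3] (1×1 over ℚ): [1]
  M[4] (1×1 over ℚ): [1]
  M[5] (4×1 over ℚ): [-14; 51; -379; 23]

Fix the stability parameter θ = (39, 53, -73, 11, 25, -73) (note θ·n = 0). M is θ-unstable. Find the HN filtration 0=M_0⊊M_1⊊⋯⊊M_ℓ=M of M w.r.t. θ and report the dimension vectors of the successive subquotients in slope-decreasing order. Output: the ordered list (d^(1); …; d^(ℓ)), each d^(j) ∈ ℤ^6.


Barcode: M ≅ I[1,1], I[1,2], I[1,6], I[2,2]^2, I[6,6]^3. HN layers by μ_θ (4 steps, strictly decreasing):
  μ^(1)=53; μ^(2)=39; μ^(3)=-3; μ^(4)=-73

((0, 3, 0, 0, 0, 0); (2, 0, 0, 0, 0, 0); (1, 1, 1, 1, 1, 1); (0, 0, 0, 0, 0, 3))


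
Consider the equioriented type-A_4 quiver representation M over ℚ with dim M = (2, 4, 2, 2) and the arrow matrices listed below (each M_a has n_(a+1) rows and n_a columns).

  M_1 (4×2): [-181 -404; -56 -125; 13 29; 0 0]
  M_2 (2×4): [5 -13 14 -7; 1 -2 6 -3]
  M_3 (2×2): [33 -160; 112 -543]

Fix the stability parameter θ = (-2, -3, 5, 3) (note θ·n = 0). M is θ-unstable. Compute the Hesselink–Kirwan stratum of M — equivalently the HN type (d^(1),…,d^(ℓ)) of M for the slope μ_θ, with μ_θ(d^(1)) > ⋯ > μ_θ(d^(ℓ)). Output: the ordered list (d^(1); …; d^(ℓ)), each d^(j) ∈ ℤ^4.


Via rank(M_{q-1}∘⋯∘M_p): M ≅ I[1,4]^2, I[2,2]^2.
μ_θ-semistable layers: μ^(1)=4; μ^(2)=-5/2; μ^(3)=-3

((0, 0, 2, 2); (2, 2, 0, 0); (0, 2, 0, 0))


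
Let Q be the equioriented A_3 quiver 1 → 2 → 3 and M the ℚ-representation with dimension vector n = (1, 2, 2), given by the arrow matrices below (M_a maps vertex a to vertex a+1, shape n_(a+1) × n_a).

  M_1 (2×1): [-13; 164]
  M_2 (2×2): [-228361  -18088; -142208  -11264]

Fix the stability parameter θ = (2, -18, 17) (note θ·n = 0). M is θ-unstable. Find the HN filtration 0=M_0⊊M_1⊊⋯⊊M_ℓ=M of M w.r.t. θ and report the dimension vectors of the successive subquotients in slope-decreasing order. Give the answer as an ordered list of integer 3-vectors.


Via rank(M_{q-1}∘⋯∘M_p): M ≅ I[1,3], I[2,2], I[3,3].
μ_θ-semistable layers: μ^(1)=17; μ^(2)=-8; μ^(3)=-18

((0, 0, 2); (1, 1, 0); (0, 1, 0))


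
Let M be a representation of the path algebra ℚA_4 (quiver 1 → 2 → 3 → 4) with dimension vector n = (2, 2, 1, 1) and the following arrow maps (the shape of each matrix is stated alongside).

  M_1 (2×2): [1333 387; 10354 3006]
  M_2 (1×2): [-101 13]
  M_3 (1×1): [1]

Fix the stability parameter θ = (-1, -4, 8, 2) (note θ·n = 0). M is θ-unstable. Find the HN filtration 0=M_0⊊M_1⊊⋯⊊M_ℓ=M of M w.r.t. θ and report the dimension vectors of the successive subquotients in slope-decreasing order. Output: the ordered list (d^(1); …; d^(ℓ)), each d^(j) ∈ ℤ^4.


Barcode: M ≅ I[1,1], I[1,4], I[2,2]. HN layers by μ_θ (4 steps, strictly decreasing):
  μ^(1)=5; μ^(2)=-1; μ^(3)=-5/2; μ^(4)=-4

((0, 0, 1, 1); (1, 0, 0, 0); (1, 1, 0, 0); (0, 1, 0, 0))


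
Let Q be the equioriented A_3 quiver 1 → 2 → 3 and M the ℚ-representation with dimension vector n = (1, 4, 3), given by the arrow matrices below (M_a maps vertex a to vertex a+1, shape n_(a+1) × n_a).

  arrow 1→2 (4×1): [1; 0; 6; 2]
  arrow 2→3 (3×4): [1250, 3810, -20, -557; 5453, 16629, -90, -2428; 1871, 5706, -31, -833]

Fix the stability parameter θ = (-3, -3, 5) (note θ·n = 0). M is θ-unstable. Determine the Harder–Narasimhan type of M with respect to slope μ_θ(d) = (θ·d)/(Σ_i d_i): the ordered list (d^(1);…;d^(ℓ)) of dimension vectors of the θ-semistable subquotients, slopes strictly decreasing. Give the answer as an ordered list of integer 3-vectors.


Interval decomposition of M: I[1,3], I[2,2], I[2,3]^2.
HN type (ℓ=2): μ^(1)=5; μ^(2)=-3

((0, 0, 3); (1, 4, 0))


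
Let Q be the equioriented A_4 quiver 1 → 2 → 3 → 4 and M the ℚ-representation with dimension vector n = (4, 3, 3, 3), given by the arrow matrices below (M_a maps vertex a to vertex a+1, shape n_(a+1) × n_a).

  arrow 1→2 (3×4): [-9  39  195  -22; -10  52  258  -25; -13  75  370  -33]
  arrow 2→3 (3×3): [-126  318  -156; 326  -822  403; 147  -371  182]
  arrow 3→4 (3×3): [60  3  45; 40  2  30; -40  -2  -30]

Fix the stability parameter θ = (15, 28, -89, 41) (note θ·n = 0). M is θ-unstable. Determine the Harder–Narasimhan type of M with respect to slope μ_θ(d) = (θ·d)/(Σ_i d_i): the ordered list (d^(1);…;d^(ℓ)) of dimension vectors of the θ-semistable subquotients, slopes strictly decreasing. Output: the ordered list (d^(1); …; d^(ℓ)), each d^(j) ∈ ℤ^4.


Via rank(M_{q-1}∘⋯∘M_p): M ≅ I[1,1], I[1,2], I[1,3], I[1,4], I[3,3], I[4,4]^2.
μ_θ-semistable layers: μ^(1)=41; μ^(2)=28; μ^(3)=15; μ^(4)=-46/3; μ^(5)=-89

((0, 0, 0, 3); (0, 1, 0, 0); (2, 0, 0, 0); (2, 2, 2, 0); (0, 0, 1, 0))


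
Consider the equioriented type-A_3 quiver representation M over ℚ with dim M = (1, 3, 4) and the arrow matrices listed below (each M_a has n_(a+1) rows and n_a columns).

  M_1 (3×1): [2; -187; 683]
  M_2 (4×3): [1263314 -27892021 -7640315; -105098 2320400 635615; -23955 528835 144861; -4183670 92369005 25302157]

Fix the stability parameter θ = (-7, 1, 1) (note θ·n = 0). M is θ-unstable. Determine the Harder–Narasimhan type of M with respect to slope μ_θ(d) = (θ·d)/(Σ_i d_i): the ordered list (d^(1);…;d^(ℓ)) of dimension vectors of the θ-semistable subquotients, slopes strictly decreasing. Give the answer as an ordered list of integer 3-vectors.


Via rank(M_{q-1}∘⋯∘M_p): M ≅ I[1,3], I[2,3]^2, I[3,3].
μ_θ-semistable layers: μ^(1)=1; μ^(2)=-7

((0, 3, 4); (1, 0, 0))


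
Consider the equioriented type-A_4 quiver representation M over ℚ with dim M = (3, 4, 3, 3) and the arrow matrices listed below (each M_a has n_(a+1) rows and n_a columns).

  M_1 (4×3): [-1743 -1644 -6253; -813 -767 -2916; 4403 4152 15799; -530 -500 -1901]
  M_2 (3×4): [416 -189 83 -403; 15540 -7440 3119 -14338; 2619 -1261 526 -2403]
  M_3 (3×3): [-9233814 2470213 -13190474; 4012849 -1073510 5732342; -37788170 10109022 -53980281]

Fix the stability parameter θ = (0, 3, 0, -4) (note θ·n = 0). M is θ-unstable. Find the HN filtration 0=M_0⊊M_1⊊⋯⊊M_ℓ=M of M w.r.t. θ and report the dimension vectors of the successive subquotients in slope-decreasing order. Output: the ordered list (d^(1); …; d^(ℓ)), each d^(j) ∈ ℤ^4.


Barcode: M ≅ I[1,4]^3, I[2,2]. HN layers by μ_θ (2 steps, strictly decreasing):
  μ^(1)=3; μ^(2)=-1/4

((0, 1, 0, 0); (3, 3, 3, 3))


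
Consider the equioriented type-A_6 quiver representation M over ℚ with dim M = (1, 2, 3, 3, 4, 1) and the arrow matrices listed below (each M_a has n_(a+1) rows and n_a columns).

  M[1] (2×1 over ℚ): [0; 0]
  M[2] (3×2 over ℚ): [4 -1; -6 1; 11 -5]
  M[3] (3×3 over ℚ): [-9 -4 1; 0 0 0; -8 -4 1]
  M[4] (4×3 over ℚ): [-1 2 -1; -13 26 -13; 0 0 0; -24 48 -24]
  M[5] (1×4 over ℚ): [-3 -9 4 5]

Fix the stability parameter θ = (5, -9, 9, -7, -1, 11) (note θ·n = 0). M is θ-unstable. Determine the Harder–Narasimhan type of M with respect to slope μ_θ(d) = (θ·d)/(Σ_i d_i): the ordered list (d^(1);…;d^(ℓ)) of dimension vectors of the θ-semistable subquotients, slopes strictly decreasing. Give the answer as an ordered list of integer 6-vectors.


Barcode: M ≅ I[1,1], I[2,4], I[2,5], I[3,3], I[4,4], I[5,5]^2, I[5,6]. HN layers by μ_θ (8 steps, strictly decreasing):
  μ^(1)=11; μ^(2)=9; μ^(3)=5; μ^(4)=1; μ^(5)=1/3; μ^(6)=-1; μ^(7)=-7; μ^(8)=-9

((0, 0, 0, 0, 0, 1); (0, 0, 1, 0, 0, 0); (1, 0, 0, 0, 0, 0); (0, 0, 1, 1, 0, 0); (0, 0, 1, 1, 1, 0); (0, 0, 0, 0, 3, 0); (0, 0, 0, 1, 0, 0); (0, 2, 0, 0, 0, 0))


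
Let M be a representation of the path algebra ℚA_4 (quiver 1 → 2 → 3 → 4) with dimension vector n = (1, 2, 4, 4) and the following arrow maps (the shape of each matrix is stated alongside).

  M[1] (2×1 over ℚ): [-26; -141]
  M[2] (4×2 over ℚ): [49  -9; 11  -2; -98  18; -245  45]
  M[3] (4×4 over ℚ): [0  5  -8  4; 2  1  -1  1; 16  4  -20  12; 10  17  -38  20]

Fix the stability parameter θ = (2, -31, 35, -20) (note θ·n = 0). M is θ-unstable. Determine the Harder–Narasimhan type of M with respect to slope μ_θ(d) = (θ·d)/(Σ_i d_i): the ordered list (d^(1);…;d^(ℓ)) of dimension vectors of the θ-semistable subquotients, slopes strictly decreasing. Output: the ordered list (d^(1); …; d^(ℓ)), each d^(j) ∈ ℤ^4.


Interval decomposition of M: I[1,4], I[2,4], I[3,3], I[3,4], I[4,4].
HN type (ℓ=5): μ^(1)=35; μ^(2)=15/2; μ^(3)=-29/2; μ^(4)=-20; μ^(5)=-31

((0, 0, 1, 0); (0, 0, 3, 3); (1, 1, 0, 0); (0, 0, 0, 1); (0, 1, 0, 0))


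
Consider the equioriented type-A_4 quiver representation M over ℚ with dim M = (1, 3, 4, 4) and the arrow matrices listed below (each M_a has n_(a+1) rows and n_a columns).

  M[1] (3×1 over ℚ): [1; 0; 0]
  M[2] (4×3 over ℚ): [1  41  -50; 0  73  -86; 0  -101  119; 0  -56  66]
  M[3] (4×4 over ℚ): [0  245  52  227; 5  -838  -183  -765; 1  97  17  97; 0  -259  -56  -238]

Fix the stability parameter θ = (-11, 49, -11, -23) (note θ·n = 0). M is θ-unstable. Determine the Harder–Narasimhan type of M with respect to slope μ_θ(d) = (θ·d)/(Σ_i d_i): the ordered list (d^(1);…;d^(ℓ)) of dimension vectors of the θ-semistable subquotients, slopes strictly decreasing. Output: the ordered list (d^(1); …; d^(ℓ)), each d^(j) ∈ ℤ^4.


Barcode: M ≅ I[1,4], I[2,4]^2, I[3,4]. HN layers by μ_θ (3 steps, strictly decreasing):
  μ^(1)=5; μ^(2)=-11; μ^(3)=-17

((0, 3, 3, 3); (1, 0, 0, 0); (0, 0, 1, 1))


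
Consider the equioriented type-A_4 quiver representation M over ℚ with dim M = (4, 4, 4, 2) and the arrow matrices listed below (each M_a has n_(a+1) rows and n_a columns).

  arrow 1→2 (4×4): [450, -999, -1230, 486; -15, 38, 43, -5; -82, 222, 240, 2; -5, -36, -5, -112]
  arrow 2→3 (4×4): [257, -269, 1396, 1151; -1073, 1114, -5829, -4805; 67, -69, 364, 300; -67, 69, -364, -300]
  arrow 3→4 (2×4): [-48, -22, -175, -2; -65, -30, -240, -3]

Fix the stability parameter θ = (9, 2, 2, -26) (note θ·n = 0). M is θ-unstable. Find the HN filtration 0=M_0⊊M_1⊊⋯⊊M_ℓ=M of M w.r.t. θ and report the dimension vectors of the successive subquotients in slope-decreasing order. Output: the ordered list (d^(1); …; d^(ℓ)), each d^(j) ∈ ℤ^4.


Interval decomposition of M: I[1,2], I[1,3], I[1,4]^2, I[3,3].
HN type (ℓ=4): μ^(1)=11/2; μ^(2)=13/3; μ^(3)=2; μ^(4)=-13/4

((1, 1, 0, 0); (1, 1, 1, 0); (0, 0, 1, 0); (2, 2, 2, 2))
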